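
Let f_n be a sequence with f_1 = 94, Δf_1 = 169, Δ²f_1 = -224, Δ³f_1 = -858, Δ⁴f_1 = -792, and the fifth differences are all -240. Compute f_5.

Build the table forward from the leading diagonal:
D5: -240, -240, -240, -240, -240
D4: -792, -1032, -1272, -1512, -1752
D3: -858, -1650, -2682, -3954, -5466
D2: -224, -1082, -2732, -5414, -9368
D1: 169, -55, -1137, -3869, -9283
f: 94, 263, 208, -929, -4798

-4798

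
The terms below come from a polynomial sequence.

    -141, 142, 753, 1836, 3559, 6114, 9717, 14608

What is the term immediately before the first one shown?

Δ: 283, 611, 1083, 1723, 2555, 3603, 4891
Δ²: 328, 472, 640, 832, 1048, 1288
Δ³: 144, 168, 192, 216, 240
Δ⁴: 24, 24, 24, 24
The fourth differences are constant at 24.
Work back: 144 − 24 = 120;  328 − 120 = 208;  283 − 208 = 75;  -141 − 75 = -216

-216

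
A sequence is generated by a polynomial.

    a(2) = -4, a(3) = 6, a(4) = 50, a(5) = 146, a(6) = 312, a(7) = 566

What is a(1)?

2

D1: 10, 44, 96, 166, 254
D2: 34, 52, 70, 88
D3: 18, 18, 18
The third differences are constant at 18.
Work back: 34 − 18 = 16;  10 − 16 = -6;  -4 + 6 = 2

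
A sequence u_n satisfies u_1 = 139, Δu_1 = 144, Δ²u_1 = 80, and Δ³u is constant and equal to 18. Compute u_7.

2563

Build the table forward from the leading diagonal:
Third differences: 18, 18, 18, 18, 18, 18, 18
Second differences: 80, 98, 116, 134, 152, 170, 188
First differences: 144, 224, 322, 438, 572, 724, 894
u: 139, 283, 507, 829, 1267, 1839, 2563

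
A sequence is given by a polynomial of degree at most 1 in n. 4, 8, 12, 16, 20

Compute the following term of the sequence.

Δ: 4, 4, 4, 4
First differences constant at 4.
20 + 4 = 24

24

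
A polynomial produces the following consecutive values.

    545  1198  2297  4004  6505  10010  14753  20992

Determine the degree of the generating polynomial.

4

First differences: 653, 1099, 1707, 2501, 3505, 4743, 6239
Second differences: 446, 608, 794, 1004, 1238, 1496
Third differences: 162, 186, 210, 234, 258
Fourth differences: 24, 24, 24, 24
The fourth differences are constant, so the polynomial has degree 4.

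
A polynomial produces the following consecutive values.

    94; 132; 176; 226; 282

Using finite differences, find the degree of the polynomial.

Δ: 38, 44, 50, 56
Δ²: 6, 6, 6
The second differences are constant, so the polynomial has degree 2.

2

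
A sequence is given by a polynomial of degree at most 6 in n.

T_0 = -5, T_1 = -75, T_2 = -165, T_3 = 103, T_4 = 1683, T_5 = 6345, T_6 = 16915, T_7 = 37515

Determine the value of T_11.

D1: -70 , -90 , 268 , 1580 , 4662 , 10570 , 20600
D2: -20 , 358 , 1312 , 3082 , 5908 , 10030
D3: 378 , 954 , 1770 , 2826 , 4122
D4: 576 , 816 , 1056 , 1296
D5: 240 , 240 , 240
Constant fifth difference = 240, so extend:
1296 + 240 = 1536;  4122 + 1536 = 5658;  10030 + 5658 = 15688;  20600 + 15688 = 36288;  37515 + 36288 = 73803
1536 + 240 = 1776;  5658 + 1776 = 7434;  15688 + 7434 = 23122;  36288 + 23122 = 59410;  73803 + 59410 = 133213
1776 + 240 = 2016;  7434 + 2016 = 9450;  23122 + 9450 = 32572;  59410 + 32572 = 91982;  133213 + 91982 = 225195
2016 + 240 = 2256;  9450 + 2256 = 11706;  32572 + 11706 = 44278;  91982 + 44278 = 136260;  225195 + 136260 = 361455

361455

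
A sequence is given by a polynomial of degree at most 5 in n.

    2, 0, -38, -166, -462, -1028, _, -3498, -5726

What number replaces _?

-1990

Using the first 6 terms:
First differences: -2  -38  -128  -296  -566
Second differences: -36  -90  -168  -270
Third differences: -54  -78  -102
Fourth differences: -24  -24
Constant fourth difference = -24.
Extend forward: -102 − 24 = -126;  -270 − 126 = -396;  -566 − 396 = -962;  -1028 − 962 = -1990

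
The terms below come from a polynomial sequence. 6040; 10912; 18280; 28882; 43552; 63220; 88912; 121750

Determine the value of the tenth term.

4872  7368  10602  14670  19668  25692  32838
2496  3234  4068  4998  6024  7146
738  834  930  1026  1122
96  96  96  96
Constant fourth difference = 96, so extend:
1122 + 96 = 1218;  7146 + 1218 = 8364;  32838 + 8364 = 41202;  121750 + 41202 = 162952
1218 + 96 = 1314;  8364 + 1314 = 9678;  41202 + 9678 = 50880;  162952 + 50880 = 213832

213832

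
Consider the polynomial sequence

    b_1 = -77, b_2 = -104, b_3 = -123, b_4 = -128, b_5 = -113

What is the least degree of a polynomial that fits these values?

First differences: -27, -19, -5, 15
Second differences: 8, 14, 20
Third differences: 6, 6
The third differences are constant, so the polynomial has degree 3.

3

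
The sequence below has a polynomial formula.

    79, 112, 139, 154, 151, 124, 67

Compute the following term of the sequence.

First differences: 33, 27, 15, -3, -27, -57
Second differences: -6, -12, -18, -24, -30
Third differences: -6, -6, -6, -6
Constant third difference = -6, so extend:
-30 − 6 = -36;  -57 − 36 = -93;  67 − 93 = -26

-26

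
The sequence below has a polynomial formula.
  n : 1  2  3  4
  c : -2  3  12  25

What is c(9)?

5, 9, 13
4, 4
Constant second difference = 4, so extend:
13 + 4 = 17;  25 + 17 = 42
17 + 4 = 21;  42 + 21 = 63
21 + 4 = 25;  63 + 25 = 88
25 + 4 = 29;  88 + 29 = 117
29 + 4 = 33;  117 + 33 = 150

150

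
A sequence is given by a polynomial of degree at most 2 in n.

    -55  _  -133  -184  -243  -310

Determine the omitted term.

-90

Using the last 4 terms:
First differences: -51, -59, -67
Second differences: -8, -8
Constant second difference = -8.
Extend backward: -51 + 8 = -43;  -133 + 43 = -90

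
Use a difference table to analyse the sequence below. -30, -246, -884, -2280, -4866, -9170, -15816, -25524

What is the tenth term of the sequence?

Δ: -216 , -638 , -1396 , -2586 , -4304 , -6646 , -9708
Δ²: -422 , -758 , -1190 , -1718 , -2342 , -3062
Δ³: -336 , -432 , -528 , -624 , -720
Δ⁴: -96 , -96 , -96 , -96
The fourth differences are constant (-96).
-720 − 96 = -816;  -3062 − 816 = -3878;  -9708 − 3878 = -13586;  -25524 − 13586 = -39110
-816 − 96 = -912;  -3878 − 912 = -4790;  -13586 − 4790 = -18376;  -39110 − 18376 = -57486

-57486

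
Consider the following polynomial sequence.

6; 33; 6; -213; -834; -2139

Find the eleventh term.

D1: 27  -27  -219  -621  -1305
D2: -54  -192  -402  -684
D3: -138  -210  -282
D4: -72  -72
Fourth differences constant at -72.
-282 − 72 = -354;  -684 − 354 = -1038;  -1305 − 1038 = -2343;  -2139 − 2343 = -4482
-354 − 72 = -426;  -1038 − 426 = -1464;  -2343 − 1464 = -3807;  -4482 − 3807 = -8289
-426 − 72 = -498;  -1464 − 498 = -1962;  -3807 − 1962 = -5769;  -8289 − 5769 = -14058
-498 − 72 = -570;  -1962 − 570 = -2532;  -5769 − 2532 = -8301;  -14058 − 8301 = -22359
-570 − 72 = -642;  -2532 − 642 = -3174;  -8301 − 3174 = -11475;  -22359 − 11475 = -33834

-33834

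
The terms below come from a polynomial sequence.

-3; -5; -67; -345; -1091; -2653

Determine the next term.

-5475

-2, -62, -278, -746, -1562
-60, -216, -468, -816
-156, -252, -348
-96, -96
Constant fourth difference = -96, so extend:
-348 − 96 = -444;  -816 − 444 = -1260;  -1562 − 1260 = -2822;  -2653 − 2822 = -5475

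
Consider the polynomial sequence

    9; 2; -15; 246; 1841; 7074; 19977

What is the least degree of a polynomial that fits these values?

5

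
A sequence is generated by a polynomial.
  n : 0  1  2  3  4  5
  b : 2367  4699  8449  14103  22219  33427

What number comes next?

48429

First differences: 2332 , 3750 , 5654 , 8116 , 11208
Second differences: 1418 , 1904 , 2462 , 3092
Third differences: 486 , 558 , 630
Fourth differences: 72 , 72
Fourth differences constant at 72.
630 + 72 = 702;  3092 + 702 = 3794;  11208 + 3794 = 15002;  33427 + 15002 = 48429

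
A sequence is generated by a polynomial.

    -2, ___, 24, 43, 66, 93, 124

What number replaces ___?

Using the last 5 terms:
D1: 19  23  27  31
D2: 4  4  4
Constant second difference = 4.
Extend backward: 19 − 4 = 15;  24 − 15 = 9

9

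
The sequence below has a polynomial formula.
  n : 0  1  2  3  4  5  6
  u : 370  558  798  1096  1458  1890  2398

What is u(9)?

4438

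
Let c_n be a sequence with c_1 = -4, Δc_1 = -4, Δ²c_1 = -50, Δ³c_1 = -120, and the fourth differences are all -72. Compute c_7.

-4258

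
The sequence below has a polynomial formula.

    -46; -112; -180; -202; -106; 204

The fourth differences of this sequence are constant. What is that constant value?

24

Δ: -66, -68, -22, 96, 310
Δ²: -2, 46, 118, 214
Δ³: 48, 72, 96
Δ⁴: 24, 24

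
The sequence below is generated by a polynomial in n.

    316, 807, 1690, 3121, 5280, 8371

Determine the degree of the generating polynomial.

Δ: 491, 883, 1431, 2159, 3091
Δ²: 392, 548, 728, 932
Δ³: 156, 180, 204
Δ⁴: 24, 24
The fourth differences are constant, so the polynomial has degree 4.

4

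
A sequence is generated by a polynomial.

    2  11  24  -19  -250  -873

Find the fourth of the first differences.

Δ: 9, 13, -43, -231, -623
Δ²: 4, -56, -188, -392
Δ³: -60, -132, -204
Δ⁴: -72, -72

-231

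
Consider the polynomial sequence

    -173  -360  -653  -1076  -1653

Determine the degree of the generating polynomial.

First differences: -187, -293, -423, -577
Second differences: -106, -130, -154
Third differences: -24, -24
The third differences are constant, so the polynomial has degree 3.

3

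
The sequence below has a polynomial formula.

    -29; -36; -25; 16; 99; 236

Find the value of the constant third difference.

12

D1: -7, 11, 41, 83, 137
D2: 18, 30, 42, 54
D3: 12, 12, 12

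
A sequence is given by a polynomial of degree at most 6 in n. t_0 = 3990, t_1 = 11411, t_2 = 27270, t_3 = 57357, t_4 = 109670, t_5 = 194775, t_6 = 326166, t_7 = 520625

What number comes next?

First differences: 7421  15859  30087  52313  85105  131391  194459
Second differences: 8438  14228  22226  32792  46286  63068
Third differences: 5790  7998  10566  13494  16782
Fourth differences: 2208  2568  2928  3288
Fifth differences: 360  360  360
The fifth differences are constant (360).
3288 + 360 = 3648;  16782 + 3648 = 20430;  63068 + 20430 = 83498;  194459 + 83498 = 277957;  520625 + 277957 = 798582

798582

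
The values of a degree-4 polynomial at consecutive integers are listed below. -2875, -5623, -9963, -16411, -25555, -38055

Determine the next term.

-54643

Δ: -2748 , -4340 , -6448 , -9144 , -12500
Δ²: -1592 , -2108 , -2696 , -3356
Δ³: -516 , -588 , -660
Δ⁴: -72 , -72
Constant fourth difference = -72, so extend:
-660 − 72 = -732;  -3356 − 732 = -4088;  -12500 − 4088 = -16588;  -38055 − 16588 = -54643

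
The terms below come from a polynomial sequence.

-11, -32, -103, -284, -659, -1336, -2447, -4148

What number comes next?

-21, -71, -181, -375, -677, -1111, -1701
-50, -110, -194, -302, -434, -590
-60, -84, -108, -132, -156
-24, -24, -24, -24
Fourth differences constant at -24.
-156 − 24 = -180;  -590 − 180 = -770;  -1701 − 770 = -2471;  -4148 − 2471 = -6619

-6619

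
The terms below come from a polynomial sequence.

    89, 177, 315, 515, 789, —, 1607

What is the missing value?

Using the first 5 terms:
D1: 88, 138, 200, 274
D2: 50, 62, 74
D3: 12, 12
Constant third difference = 12.
Extend forward: 74 + 12 = 86;  274 + 86 = 360;  789 + 360 = 1149

1149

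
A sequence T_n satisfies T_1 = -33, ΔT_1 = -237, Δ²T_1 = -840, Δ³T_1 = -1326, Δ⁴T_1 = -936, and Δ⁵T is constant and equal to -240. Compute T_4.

-4590

Build the table forward from the leading diagonal:
Fifth differences: -240, -240, -240, -240
Fourth differences: -936, -1176, -1416, -1656
Third differences: -1326, -2262, -3438, -4854
Second differences: -840, -2166, -4428, -7866
First differences: -237, -1077, -3243, -7671
T: -33, -270, -1347, -4590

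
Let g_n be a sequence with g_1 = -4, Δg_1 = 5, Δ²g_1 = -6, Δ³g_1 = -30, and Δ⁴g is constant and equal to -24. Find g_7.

-1024

Build the table forward from the leading diagonal:
Fourth differences: -24  -24  -24  -24  -24  -24  -24
Third differences: -30  -54  -78  -102  -126  -150  -174
Second differences: -6  -36  -90  -168  -270  -396  -546
First differences: 5  -1  -37  -127  -295  -565  -961
g: -4  1  0  -37  -164  -459  -1024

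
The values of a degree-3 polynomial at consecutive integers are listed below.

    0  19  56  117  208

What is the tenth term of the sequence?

First differences: 19  37  61  91
Second differences: 18  24  30
Third differences: 6  6
Third differences constant at 6.
30 + 6 = 36;  91 + 36 = 127;  208 + 127 = 335
36 + 6 = 42;  127 + 42 = 169;  335 + 169 = 504
42 + 6 = 48;  169 + 48 = 217;  504 + 217 = 721
48 + 6 = 54;  217 + 54 = 271;  721 + 271 = 992
54 + 6 = 60;  271 + 60 = 331;  992 + 331 = 1323

1323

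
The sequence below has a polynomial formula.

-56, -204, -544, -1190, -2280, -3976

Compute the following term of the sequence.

-6464

First differences: -148, -340, -646, -1090, -1696
Second differences: -192, -306, -444, -606
Third differences: -114, -138, -162
Fourth differences: -24, -24
The fourth differences are constant (-24).
-162 − 24 = -186;  -606 − 186 = -792;  -1696 − 792 = -2488;  -3976 − 2488 = -6464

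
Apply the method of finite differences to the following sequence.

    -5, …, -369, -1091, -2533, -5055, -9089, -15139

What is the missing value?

Using the last 6 terms:
-722, -1442, -2522, -4034, -6050
-720, -1080, -1512, -2016
-360, -432, -504
-72, -72
Constant fourth difference = -72.
Extend backward: -360 + 72 = -288;  -720 + 288 = -432;  -722 + 432 = -290;  -369 + 290 = -79

-79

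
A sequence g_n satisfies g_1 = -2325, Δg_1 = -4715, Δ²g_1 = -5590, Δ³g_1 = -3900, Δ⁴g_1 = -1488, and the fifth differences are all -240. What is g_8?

Build the table forward from the leading diagonal:
D5: -240  -240  -240  -240  -240  -240  -240  -240
D4: -1488  -1728  -1968  -2208  -2448  -2688  -2928  -3168
D3: -3900  -5388  -7116  -9084  -11292  -13740  -16428  -19356
D2: -5590  -9490  -14878  -21994  -31078  -42370  -56110  -72538
D1: -4715  -10305  -19795  -34673  -56667  -87745  -130115  -186225
g: -2325  -7040  -17345  -37140  -71813  -128480  -216225  -346340

-346340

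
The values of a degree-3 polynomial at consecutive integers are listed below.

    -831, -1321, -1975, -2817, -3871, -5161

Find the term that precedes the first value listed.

D1: -490  -654  -842  -1054  -1290
D2: -164  -188  -212  -236
D3: -24  -24  -24
The third differences are constant at -24.
Work back: -164 + 24 = -140;  -490 + 140 = -350;  -831 + 350 = -481

-481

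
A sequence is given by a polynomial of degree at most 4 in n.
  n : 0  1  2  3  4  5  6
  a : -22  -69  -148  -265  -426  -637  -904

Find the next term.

D1: -47  -79  -117  -161  -211  -267
D2: -32  -38  -44  -50  -56
D3: -6  -6  -6  -6
The third differences are constant (-6).
-56 − 6 = -62;  -267 − 62 = -329;  -904 − 329 = -1233

-1233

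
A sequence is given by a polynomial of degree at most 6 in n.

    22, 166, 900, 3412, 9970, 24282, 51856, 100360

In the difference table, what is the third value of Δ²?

4046

First differences: 144, 734, 2512, 6558, 14312, 27574, 48504
Second differences: 590, 1778, 4046, 7754, 13262, 20930
Third differences: 1188, 2268, 3708, 5508, 7668
Fourth differences: 1080, 1440, 1800, 2160
Fifth differences: 360, 360, 360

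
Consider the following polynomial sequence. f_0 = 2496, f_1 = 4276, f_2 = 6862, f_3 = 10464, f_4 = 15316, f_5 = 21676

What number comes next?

First differences: 1780, 2586, 3602, 4852, 6360
Second differences: 806, 1016, 1250, 1508
Third differences: 210, 234, 258
Fourth differences: 24, 24
Constant fourth difference = 24, so extend:
258 + 24 = 282;  1508 + 282 = 1790;  6360 + 1790 = 8150;  21676 + 8150 = 29826

29826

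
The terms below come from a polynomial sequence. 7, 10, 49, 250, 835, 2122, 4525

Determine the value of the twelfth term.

54490

3  39  201  585  1287  2403
36  162  384  702  1116
126  222  318  414
96  96  96
Constant fourth difference = 96, so extend:
414 + 96 = 510;  1116 + 510 = 1626;  2403 + 1626 = 4029;  4525 + 4029 = 8554
510 + 96 = 606;  1626 + 606 = 2232;  4029 + 2232 = 6261;  8554 + 6261 = 14815
606 + 96 = 702;  2232 + 702 = 2934;  6261 + 2934 = 9195;  14815 + 9195 = 24010
702 + 96 = 798;  2934 + 798 = 3732;  9195 + 3732 = 12927;  24010 + 12927 = 36937
798 + 96 = 894;  3732 + 894 = 4626;  12927 + 4626 = 17553;  36937 + 17553 = 54490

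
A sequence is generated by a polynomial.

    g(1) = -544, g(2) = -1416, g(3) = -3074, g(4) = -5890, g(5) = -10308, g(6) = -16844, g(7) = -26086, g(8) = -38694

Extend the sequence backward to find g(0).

-158

-872  -1658  -2816  -4418  -6536  -9242  -12608
-786  -1158  -1602  -2118  -2706  -3366
-372  -444  -516  -588  -660
-72  -72  -72  -72
The fourth differences are constant at -72.
Work back: -372 + 72 = -300;  -786 + 300 = -486;  -872 + 486 = -386;  -544 + 386 = -158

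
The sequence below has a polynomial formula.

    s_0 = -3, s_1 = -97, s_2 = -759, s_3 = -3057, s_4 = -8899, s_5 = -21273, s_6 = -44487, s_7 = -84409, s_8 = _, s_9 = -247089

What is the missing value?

Using the first 8 terms:
Δ: -94  -662  -2298  -5842  -12374  -23214  -39922
Δ²: -568  -1636  -3544  -6532  -10840  -16708
Δ³: -1068  -1908  -2988  -4308  -5868
Δ⁴: -840  -1080  -1320  -1560
Δ⁵: -240  -240  -240
Constant fifth difference = -240.
Extend forward: -1560 − 240 = -1800;  -5868 − 1800 = -7668;  -16708 − 7668 = -24376;  -39922 − 24376 = -64298;  -84409 − 64298 = -148707

-148707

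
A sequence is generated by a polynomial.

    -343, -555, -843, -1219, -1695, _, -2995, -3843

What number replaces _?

-2283

Using the first 5 terms:
Δ: -212, -288, -376, -476
Δ²: -76, -88, -100
Δ³: -12, -12
Constant third difference = -12.
Extend forward: -100 − 12 = -112;  -476 − 112 = -588;  -1695 − 588 = -2283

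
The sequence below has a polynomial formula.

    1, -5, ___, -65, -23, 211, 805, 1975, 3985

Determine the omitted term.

-35

Using the last 6 terms:
D1: 42  234  594  1170  2010
D2: 192  360  576  840
D3: 168  216  264
D4: 48  48
Constant fourth difference = 48.
Extend backward: 168 − 48 = 120;  192 − 120 = 72;  42 − 72 = -30;  -65 + 30 = -35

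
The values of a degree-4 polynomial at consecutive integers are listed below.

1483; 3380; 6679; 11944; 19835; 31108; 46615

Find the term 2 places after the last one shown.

1897, 3299, 5265, 7891, 11273, 15507
1402, 1966, 2626, 3382, 4234
564, 660, 756, 852
96, 96, 96
Fourth differences constant at 96.
852 + 96 = 948;  4234 + 948 = 5182;  15507 + 5182 = 20689;  46615 + 20689 = 67304
948 + 96 = 1044;  5182 + 1044 = 6226;  20689 + 6226 = 26915;  67304 + 26915 = 94219

94219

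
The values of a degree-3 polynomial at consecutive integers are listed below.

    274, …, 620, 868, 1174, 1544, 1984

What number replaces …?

Using the last 5 terms:
D1: 248  306  370  440
D2: 58  64  70
D3: 6  6
Constant third difference = 6.
Extend backward: 58 − 6 = 52;  248 − 52 = 196;  620 − 196 = 424

424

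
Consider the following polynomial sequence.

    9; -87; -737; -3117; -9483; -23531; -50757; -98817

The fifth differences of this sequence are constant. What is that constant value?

D1: -96, -650, -2380, -6366, -14048, -27226, -48060
D2: -554, -1730, -3986, -7682, -13178, -20834
D3: -1176, -2256, -3696, -5496, -7656
D4: -1080, -1440, -1800, -2160
D5: -360, -360, -360

-360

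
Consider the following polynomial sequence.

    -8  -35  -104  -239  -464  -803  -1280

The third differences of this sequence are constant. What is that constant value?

-24

Δ: -27, -69, -135, -225, -339, -477
Δ²: -42, -66, -90, -114, -138
Δ³: -24, -24, -24, -24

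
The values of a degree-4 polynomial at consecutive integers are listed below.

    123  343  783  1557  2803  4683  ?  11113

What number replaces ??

7383

Using the first 6 terms:
First differences: 220, 440, 774, 1246, 1880
Second differences: 220, 334, 472, 634
Third differences: 114, 138, 162
Fourth differences: 24, 24
Constant fourth difference = 24.
Extend forward: 162 + 24 = 186;  634 + 186 = 820;  1880 + 820 = 2700;  4683 + 2700 = 7383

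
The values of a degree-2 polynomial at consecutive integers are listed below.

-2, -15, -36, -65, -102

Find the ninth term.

First differences: -13 , -21 , -29 , -37
Second differences: -8 , -8 , -8
The second differences are constant (-8).
-37 − 8 = -45;  -102 − 45 = -147
-45 − 8 = -53;  -147 − 53 = -200
-53 − 8 = -61;  -200 − 61 = -261
-61 − 8 = -69;  -261 − 69 = -330

-330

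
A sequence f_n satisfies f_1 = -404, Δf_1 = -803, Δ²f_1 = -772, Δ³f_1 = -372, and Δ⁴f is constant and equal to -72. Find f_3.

Build the table forward from the leading diagonal:
Δ⁴: -72  -72  -72
Δ³: -372  -444  -516
Δ²: -772  -1144  -1588
Δ: -803  -1575  -2719
f: -404  -1207  -2782

-2782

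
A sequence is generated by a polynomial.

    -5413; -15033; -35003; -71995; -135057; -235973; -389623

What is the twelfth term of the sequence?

-2731763

-9620, -19970, -36992, -63062, -100916, -153650
-10350, -17022, -26070, -37854, -52734
-6672, -9048, -11784, -14880
-2376, -2736, -3096
-360, -360
Fifth differences constant at -360.
-3096 − 360 = -3456;  -14880 − 3456 = -18336;  -52734 − 18336 = -71070;  -153650 − 71070 = -224720;  -389623 − 224720 = -614343
-3456 − 360 = -3816;  -18336 − 3816 = -22152;  -71070 − 22152 = -93222;  -224720 − 93222 = -317942;  -614343 − 317942 = -932285
-3816 − 360 = -4176;  -22152 − 4176 = -26328;  -93222 − 26328 = -119550;  -317942 − 119550 = -437492;  -932285 − 437492 = -1369777
-4176 − 360 = -4536;  -26328 − 4536 = -30864;  -119550 − 30864 = -150414;  -437492 − 150414 = -587906;  -1369777 − 587906 = -1957683
-4536 − 360 = -4896;  -30864 − 4896 = -35760;  -150414 − 35760 = -186174;  -587906 − 186174 = -774080;  -1957683 − 774080 = -2731763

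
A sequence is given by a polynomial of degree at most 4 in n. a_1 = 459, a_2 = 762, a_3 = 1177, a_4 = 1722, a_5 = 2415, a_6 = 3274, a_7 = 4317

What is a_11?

D1: 303, 415, 545, 693, 859, 1043
D2: 112, 130, 148, 166, 184
D3: 18, 18, 18, 18
The third differences are constant (18).
184 + 18 = 202;  1043 + 202 = 1245;  4317 + 1245 = 5562
202 + 18 = 220;  1245 + 220 = 1465;  5562 + 1465 = 7027
220 + 18 = 238;  1465 + 238 = 1703;  7027 + 1703 = 8730
238 + 18 = 256;  1703 + 256 = 1959;  8730 + 1959 = 10689

10689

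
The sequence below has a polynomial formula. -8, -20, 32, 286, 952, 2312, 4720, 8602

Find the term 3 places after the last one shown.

First differences: -12, 52, 254, 666, 1360, 2408, 3882
Second differences: 64, 202, 412, 694, 1048, 1474
Third differences: 138, 210, 282, 354, 426
Fourth differences: 72, 72, 72, 72
The fourth differences are constant (72).
426 + 72 = 498;  1474 + 498 = 1972;  3882 + 1972 = 5854;  8602 + 5854 = 14456
498 + 72 = 570;  1972 + 570 = 2542;  5854 + 2542 = 8396;  14456 + 8396 = 22852
570 + 72 = 642;  2542 + 642 = 3184;  8396 + 3184 = 11580;  22852 + 11580 = 34432

34432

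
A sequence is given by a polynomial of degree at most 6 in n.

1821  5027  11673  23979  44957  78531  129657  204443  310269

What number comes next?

455907

3206, 6646, 12306, 20978, 33574, 51126, 74786, 105826
3440, 5660, 8672, 12596, 17552, 23660, 31040
2220, 3012, 3924, 4956, 6108, 7380
792, 912, 1032, 1152, 1272
120, 120, 120, 120
The fifth differences are constant (120).
1272 + 120 = 1392;  7380 + 1392 = 8772;  31040 + 8772 = 39812;  105826 + 39812 = 145638;  310269 + 145638 = 455907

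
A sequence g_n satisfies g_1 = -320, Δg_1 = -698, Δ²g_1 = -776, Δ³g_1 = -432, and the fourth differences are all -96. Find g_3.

-2492

Build the table forward from the leading diagonal:
Δ⁴: -96  -96  -96
Δ³: -432  -528  -624
Δ²: -776  -1208  -1736
Δ: -698  -1474  -2682
g: -320  -1018  -2492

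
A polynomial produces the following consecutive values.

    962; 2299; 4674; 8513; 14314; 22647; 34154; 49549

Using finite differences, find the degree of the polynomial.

D1: 1337, 2375, 3839, 5801, 8333, 11507, 15395
D2: 1038, 1464, 1962, 2532, 3174, 3888
D3: 426, 498, 570, 642, 714
D4: 72, 72, 72, 72
The fourth differences are constant, so the polynomial has degree 4.

4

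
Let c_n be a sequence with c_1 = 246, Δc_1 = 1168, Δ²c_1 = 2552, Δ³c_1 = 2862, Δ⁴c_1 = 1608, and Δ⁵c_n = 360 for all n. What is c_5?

Build the table forward from the leading diagonal:
Δ⁵: 360, 360, 360, 360, 360
Δ⁴: 1608, 1968, 2328, 2688, 3048
Δ³: 2862, 4470, 6438, 8766, 11454
Δ²: 2552, 5414, 9884, 16322, 25088
Δ: 1168, 3720, 9134, 19018, 35340
c: 246, 1414, 5134, 14268, 33286

33286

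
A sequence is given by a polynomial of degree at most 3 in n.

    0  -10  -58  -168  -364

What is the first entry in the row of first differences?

D1: -10, -48, -110, -196
D2: -38, -62, -86
D3: -24, -24

-10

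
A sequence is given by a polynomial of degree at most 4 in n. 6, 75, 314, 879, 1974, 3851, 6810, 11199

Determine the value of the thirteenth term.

70134

D1: 69  239  565  1095  1877  2959  4389
D2: 170  326  530  782  1082  1430
D3: 156  204  252  300  348
D4: 48  48  48  48
Constant fourth difference = 48, so extend:
348 + 48 = 396;  1430 + 396 = 1826;  4389 + 1826 = 6215;  11199 + 6215 = 17414
396 + 48 = 444;  1826 + 444 = 2270;  6215 + 2270 = 8485;  17414 + 8485 = 25899
444 + 48 = 492;  2270 + 492 = 2762;  8485 + 2762 = 11247;  25899 + 11247 = 37146
492 + 48 = 540;  2762 + 540 = 3302;  11247 + 3302 = 14549;  37146 + 14549 = 51695
540 + 48 = 588;  3302 + 588 = 3890;  14549 + 3890 = 18439;  51695 + 18439 = 70134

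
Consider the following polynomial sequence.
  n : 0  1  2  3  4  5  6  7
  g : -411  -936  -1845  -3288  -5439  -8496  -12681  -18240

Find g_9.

-34584

First differences: -525, -909, -1443, -2151, -3057, -4185, -5559
Second differences: -384, -534, -708, -906, -1128, -1374
Third differences: -150, -174, -198, -222, -246
Fourth differences: -24, -24, -24, -24
The fourth differences are constant (-24).
-246 − 24 = -270;  -1374 − 270 = -1644;  -5559 − 1644 = -7203;  -18240 − 7203 = -25443
-270 − 24 = -294;  -1644 − 294 = -1938;  -7203 − 1938 = -9141;  -25443 − 9141 = -34584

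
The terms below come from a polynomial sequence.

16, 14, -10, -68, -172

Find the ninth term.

-1288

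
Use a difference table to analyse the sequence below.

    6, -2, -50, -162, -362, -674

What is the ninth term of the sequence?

-2522

D1: -8 , -48 , -112 , -200 , -312
D2: -40 , -64 , -88 , -112
D3: -24 , -24 , -24
Third differences constant at -24.
-112 − 24 = -136;  -312 − 136 = -448;  -674 − 448 = -1122
-136 − 24 = -160;  -448 − 160 = -608;  -1122 − 608 = -1730
-160 − 24 = -184;  -608 − 184 = -792;  -1730 − 792 = -2522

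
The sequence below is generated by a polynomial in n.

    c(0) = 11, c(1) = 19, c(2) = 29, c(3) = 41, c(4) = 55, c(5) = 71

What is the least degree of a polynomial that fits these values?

2

Δ: 8, 10, 12, 14, 16
Δ²: 2, 2, 2, 2
The second differences are constant, so the polynomial has degree 2.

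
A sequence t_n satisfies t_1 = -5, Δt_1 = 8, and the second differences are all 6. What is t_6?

95

Build the table forward from the leading diagonal:
Δ²: 6  6  6  6  6  6
Δ: 8  14  20  26  32  38
t: -5  3  17  37  63  95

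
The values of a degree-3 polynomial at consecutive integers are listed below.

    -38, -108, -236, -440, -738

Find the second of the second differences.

First differences: -70, -128, -204, -298
Second differences: -58, -76, -94
Third differences: -18, -18

-76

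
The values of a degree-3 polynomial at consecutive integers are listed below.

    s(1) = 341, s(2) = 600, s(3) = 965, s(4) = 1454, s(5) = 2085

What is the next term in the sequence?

2876

Δ: 259, 365, 489, 631
Δ²: 106, 124, 142
Δ³: 18, 18
Constant third difference = 18, so extend:
142 + 18 = 160;  631 + 160 = 791;  2085 + 791 = 2876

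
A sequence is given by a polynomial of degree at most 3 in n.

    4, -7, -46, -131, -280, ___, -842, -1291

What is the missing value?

-511

Using the first 5 terms:
-11, -39, -85, -149
-28, -46, -64
-18, -18
Constant third difference = -18.
Extend forward: -64 − 18 = -82;  -149 − 82 = -231;  -280 − 231 = -511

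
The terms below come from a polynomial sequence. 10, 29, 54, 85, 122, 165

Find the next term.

Δ: 19, 25, 31, 37, 43
Δ²: 6, 6, 6, 6
Constant second difference = 6, so extend:
43 + 6 = 49;  165 + 49 = 214

214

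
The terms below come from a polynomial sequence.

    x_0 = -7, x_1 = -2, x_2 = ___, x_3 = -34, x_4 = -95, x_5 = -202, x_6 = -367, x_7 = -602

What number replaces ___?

-7

Using the last 5 terms:
D1: -61  -107  -165  -235
D2: -46  -58  -70
D3: -12  -12
Constant third difference = -12.
Extend backward: -46 + 12 = -34;  -61 + 34 = -27;  -34 + 27 = -7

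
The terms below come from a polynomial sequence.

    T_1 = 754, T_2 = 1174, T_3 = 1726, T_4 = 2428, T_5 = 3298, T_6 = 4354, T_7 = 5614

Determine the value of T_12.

First differences: 420, 552, 702, 870, 1056, 1260
Second differences: 132, 150, 168, 186, 204
Third differences: 18, 18, 18, 18
The third differences are constant (18).
204 + 18 = 222;  1260 + 222 = 1482;  5614 + 1482 = 7096
222 + 18 = 240;  1482 + 240 = 1722;  7096 + 1722 = 8818
240 + 18 = 258;  1722 + 258 = 1980;  8818 + 1980 = 10798
258 + 18 = 276;  1980 + 276 = 2256;  10798 + 2256 = 13054
276 + 18 = 294;  2256 + 294 = 2550;  13054 + 2550 = 15604

15604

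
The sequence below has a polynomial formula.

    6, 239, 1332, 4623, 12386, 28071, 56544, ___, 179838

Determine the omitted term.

Using the first 7 terms:
233  1093  3291  7763  15685  28473
860  2198  4472  7922  12788
1338  2274  3450  4866
936  1176  1416
240  240
Constant fifth difference = 240.
Extend forward: 1416 + 240 = 1656;  4866 + 1656 = 6522;  12788 + 6522 = 19310;  28473 + 19310 = 47783;  56544 + 47783 = 104327

104327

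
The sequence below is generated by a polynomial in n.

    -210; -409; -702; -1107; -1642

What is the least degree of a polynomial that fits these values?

Δ: -199, -293, -405, -535
Δ²: -94, -112, -130
Δ³: -18, -18
The third differences are constant, so the polynomial has degree 3.

3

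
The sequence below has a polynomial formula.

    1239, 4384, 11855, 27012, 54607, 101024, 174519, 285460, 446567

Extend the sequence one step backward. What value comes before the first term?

212

3145, 7471, 15157, 27595, 46417, 73495, 110941, 161107
4326, 7686, 12438, 18822, 27078, 37446, 50166
3360, 4752, 6384, 8256, 10368, 12720
1392, 1632, 1872, 2112, 2352
240, 240, 240, 240
The fifth differences are constant at 240.
Work back: 1392 − 240 = 1152;  3360 − 1152 = 2208;  4326 − 2208 = 2118;  3145 − 2118 = 1027;  1239 − 1027 = 212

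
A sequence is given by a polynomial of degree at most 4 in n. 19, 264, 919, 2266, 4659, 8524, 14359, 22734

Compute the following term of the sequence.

34291

D1: 245, 655, 1347, 2393, 3865, 5835, 8375
D2: 410, 692, 1046, 1472, 1970, 2540
D3: 282, 354, 426, 498, 570
D4: 72, 72, 72, 72
The fourth differences are constant (72).
570 + 72 = 642;  2540 + 642 = 3182;  8375 + 3182 = 11557;  22734 + 11557 = 34291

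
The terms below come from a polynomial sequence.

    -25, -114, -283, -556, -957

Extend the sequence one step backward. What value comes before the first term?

8

First differences: -89, -169, -273, -401
Second differences: -80, -104, -128
Third differences: -24, -24
The third differences are constant at -24.
Work back: -80 + 24 = -56;  -89 + 56 = -33;  -25 + 33 = 8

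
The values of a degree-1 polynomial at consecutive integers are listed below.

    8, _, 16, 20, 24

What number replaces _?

Using the last 3 terms:
Δ: 4  4
Constant first difference = 4.
Extend backward: 16 − 4 = 12

12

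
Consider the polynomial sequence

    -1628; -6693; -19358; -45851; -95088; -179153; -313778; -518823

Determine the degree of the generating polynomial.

Δ: -5065, -12665, -26493, -49237, -84065, -134625, -205045
Δ²: -7600, -13828, -22744, -34828, -50560, -70420
Δ³: -6228, -8916, -12084, -15732, -19860
Δ⁴: -2688, -3168, -3648, -4128
Δ⁵: -480, -480, -480
The fifth differences are constant, so the polynomial has degree 5.

5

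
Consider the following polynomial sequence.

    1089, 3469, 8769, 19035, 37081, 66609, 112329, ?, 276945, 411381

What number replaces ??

180079

Using the first 7 terms:
Δ: 2380  5300  10266  18046  29528  45720
Δ²: 2920  4966  7780  11482  16192
Δ³: 2046  2814  3702  4710
Δ⁴: 768  888  1008
Δ⁵: 120  120
Constant fifth difference = 120.
Extend forward: 1008 + 120 = 1128;  4710 + 1128 = 5838;  16192 + 5838 = 22030;  45720 + 22030 = 67750;  112329 + 67750 = 180079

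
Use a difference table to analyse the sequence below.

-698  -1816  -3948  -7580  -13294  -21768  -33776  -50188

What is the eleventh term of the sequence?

-135988

Δ: -1118, -2132, -3632, -5714, -8474, -12008, -16412
Δ²: -1014, -1500, -2082, -2760, -3534, -4404
Δ³: -486, -582, -678, -774, -870
Δ⁴: -96, -96, -96, -96
The fourth differences are constant (-96).
-870 − 96 = -966;  -4404 − 966 = -5370;  -16412 − 5370 = -21782;  -50188 − 21782 = -71970
-966 − 96 = -1062;  -5370 − 1062 = -6432;  -21782 − 6432 = -28214;  -71970 − 28214 = -100184
-1062 − 96 = -1158;  -6432 − 1158 = -7590;  -28214 − 7590 = -35804;  -100184 − 35804 = -135988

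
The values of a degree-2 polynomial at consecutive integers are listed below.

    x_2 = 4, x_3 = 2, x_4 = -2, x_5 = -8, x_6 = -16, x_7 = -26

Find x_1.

D1: -2, -4, -6, -8, -10
D2: -2, -2, -2, -2
The second differences are constant at -2.
Work back: -2 + 2 = 0;  4 + 0 = 4

4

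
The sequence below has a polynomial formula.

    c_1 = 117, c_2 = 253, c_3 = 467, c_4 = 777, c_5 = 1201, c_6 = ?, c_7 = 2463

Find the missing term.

1757

Using the first 5 terms:
136, 214, 310, 424
78, 96, 114
18, 18
Constant third difference = 18.
Extend forward: 114 + 18 = 132;  424 + 132 = 556;  1201 + 556 = 1757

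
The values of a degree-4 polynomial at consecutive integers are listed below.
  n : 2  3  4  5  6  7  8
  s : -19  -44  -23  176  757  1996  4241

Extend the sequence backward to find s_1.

-8

First differences: -25, 21, 199, 581, 1239, 2245
Second differences: 46, 178, 382, 658, 1006
Third differences: 132, 204, 276, 348
Fourth differences: 72, 72, 72
The fourth differences are constant at 72.
Work back: 132 − 72 = 60;  46 − 60 = -14;  -25 + 14 = -11;  -19 + 11 = -8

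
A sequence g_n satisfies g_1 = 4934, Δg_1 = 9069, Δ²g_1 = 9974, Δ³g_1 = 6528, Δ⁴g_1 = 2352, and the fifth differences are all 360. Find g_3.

33046

Build the table forward from the leading diagonal:
D5: 360, 360, 360
D4: 2352, 2712, 3072
D3: 6528, 8880, 11592
D2: 9974, 16502, 25382
D1: 9069, 19043, 35545
g: 4934, 14003, 33046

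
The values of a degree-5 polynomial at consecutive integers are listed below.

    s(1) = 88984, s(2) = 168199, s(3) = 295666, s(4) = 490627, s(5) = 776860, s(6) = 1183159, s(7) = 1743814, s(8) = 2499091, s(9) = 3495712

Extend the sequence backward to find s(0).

42835

First differences: 79215, 127467, 194961, 286233, 406299, 560655, 755277, 996621
Second differences: 48252, 67494, 91272, 120066, 154356, 194622, 241344
Third differences: 19242, 23778, 28794, 34290, 40266, 46722
Fourth differences: 4536, 5016, 5496, 5976, 6456
Fifth differences: 480, 480, 480, 480
The fifth differences are constant at 480.
Work back: 4536 − 480 = 4056;  19242 − 4056 = 15186;  48252 − 15186 = 33066;  79215 − 33066 = 46149;  88984 − 46149 = 42835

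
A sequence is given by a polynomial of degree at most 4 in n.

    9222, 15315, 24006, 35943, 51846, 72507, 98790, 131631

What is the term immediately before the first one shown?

5151

6093  8691  11937  15903  20661  26283  32841
2598  3246  3966  4758  5622  6558
648  720  792  864  936
72  72  72  72
The fourth differences are constant at 72.
Work back: 648 − 72 = 576;  2598 − 576 = 2022;  6093 − 2022 = 4071;  9222 − 4071 = 5151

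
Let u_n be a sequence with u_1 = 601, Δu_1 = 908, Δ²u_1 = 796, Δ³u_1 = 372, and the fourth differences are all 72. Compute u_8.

39213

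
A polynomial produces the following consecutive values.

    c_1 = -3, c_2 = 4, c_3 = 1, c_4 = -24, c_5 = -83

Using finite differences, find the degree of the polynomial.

3

First differences: 7, -3, -25, -59
Second differences: -10, -22, -34
Third differences: -12, -12
The third differences are constant, so the polynomial has degree 3.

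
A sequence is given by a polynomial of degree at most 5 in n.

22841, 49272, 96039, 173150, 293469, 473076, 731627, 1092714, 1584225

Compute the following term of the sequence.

D1: 26431 , 46767 , 77111 , 120319 , 179607 , 258551 , 361087 , 491511
D2: 20336 , 30344 , 43208 , 59288 , 78944 , 102536 , 130424
D3: 10008 , 12864 , 16080 , 19656 , 23592 , 27888
D4: 2856 , 3216 , 3576 , 3936 , 4296
D5: 360 , 360 , 360 , 360
Fifth differences constant at 360.
4296 + 360 = 4656;  27888 + 4656 = 32544;  130424 + 32544 = 162968;  491511 + 162968 = 654479;  1584225 + 654479 = 2238704

2238704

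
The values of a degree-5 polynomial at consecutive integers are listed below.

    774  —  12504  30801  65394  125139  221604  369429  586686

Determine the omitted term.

3999

Using the last 7 terms:
Δ: 18297, 34593, 59745, 96465, 147825, 217257
Δ²: 16296, 25152, 36720, 51360, 69432
Δ³: 8856, 11568, 14640, 18072
Δ⁴: 2712, 3072, 3432
Δ⁵: 360, 360
Constant fifth difference = 360.
Extend backward: 2712 − 360 = 2352;  8856 − 2352 = 6504;  16296 − 6504 = 9792;  18297 − 9792 = 8505;  12504 − 8505 = 3999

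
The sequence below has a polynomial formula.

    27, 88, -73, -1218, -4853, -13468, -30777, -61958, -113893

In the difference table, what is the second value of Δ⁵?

-240

Δ: 61, -161, -1145, -3635, -8615, -17309, -31181, -51935
Δ²: -222, -984, -2490, -4980, -8694, -13872, -20754
Δ³: -762, -1506, -2490, -3714, -5178, -6882
Δ⁴: -744, -984, -1224, -1464, -1704
Δ⁵: -240, -240, -240, -240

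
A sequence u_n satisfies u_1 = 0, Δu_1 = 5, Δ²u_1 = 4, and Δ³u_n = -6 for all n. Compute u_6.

5

Build the table forward from the leading diagonal:
Third differences: -6  -6  -6  -6  -6  -6
Second differences: 4  -2  -8  -14  -20  -26
First differences: 5  9  7  -1  -15  -35
u: 0  5  14  21  20  5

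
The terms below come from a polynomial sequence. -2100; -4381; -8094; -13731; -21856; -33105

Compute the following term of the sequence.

-48186

D1: -2281  -3713  -5637  -8125  -11249
D2: -1432  -1924  -2488  -3124
D3: -492  -564  -636
D4: -72  -72
Fourth differences constant at -72.
-636 − 72 = -708;  -3124 − 708 = -3832;  -11249 − 3832 = -15081;  -33105 − 15081 = -48186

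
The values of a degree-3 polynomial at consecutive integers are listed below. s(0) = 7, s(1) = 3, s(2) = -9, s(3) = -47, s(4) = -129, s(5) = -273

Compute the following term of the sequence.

-497

First differences: -4  -12  -38  -82  -144
Second differences: -8  -26  -44  -62
Third differences: -18  -18  -18
Third differences constant at -18.
-62 − 18 = -80;  -144 − 80 = -224;  -273 − 224 = -497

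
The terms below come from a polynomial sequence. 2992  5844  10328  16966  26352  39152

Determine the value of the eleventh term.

182712

2852 , 4484 , 6638 , 9386 , 12800
1632 , 2154 , 2748 , 3414
522 , 594 , 666
72 , 72
Fourth differences constant at 72.
666 + 72 = 738;  3414 + 738 = 4152;  12800 + 4152 = 16952;  39152 + 16952 = 56104
738 + 72 = 810;  4152 + 810 = 4962;  16952 + 4962 = 21914;  56104 + 21914 = 78018
810 + 72 = 882;  4962 + 882 = 5844;  21914 + 5844 = 27758;  78018 + 27758 = 105776
882 + 72 = 954;  5844 + 954 = 6798;  27758 + 6798 = 34556;  105776 + 34556 = 140332
954 + 72 = 1026;  6798 + 1026 = 7824;  34556 + 7824 = 42380;  140332 + 42380 = 182712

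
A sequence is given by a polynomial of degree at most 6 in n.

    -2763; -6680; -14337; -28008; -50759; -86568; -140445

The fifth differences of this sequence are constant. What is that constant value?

D1: -3917, -7657, -13671, -22751, -35809, -53877
D2: -3740, -6014, -9080, -13058, -18068
D3: -2274, -3066, -3978, -5010
D4: -792, -912, -1032
D5: -120, -120

-120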